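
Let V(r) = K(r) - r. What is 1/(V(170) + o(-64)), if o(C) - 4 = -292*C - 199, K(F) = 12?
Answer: 1/18335 ≈ 5.4541e-5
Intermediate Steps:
o(C) = -195 - 292*C (o(C) = 4 + (-292*C - 199) = 4 + (-199 - 292*C) = -195 - 292*C)
V(r) = 12 - r
1/(V(170) + o(-64)) = 1/((12 - 1*170) + (-195 - 292*(-64))) = 1/((12 - 170) + (-195 + 18688)) = 1/(-158 + 18493) = 1/18335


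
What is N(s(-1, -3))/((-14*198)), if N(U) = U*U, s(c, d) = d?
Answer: -1/308 ≈ -0.0032468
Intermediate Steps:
N(U) = U**2
N(s(-1, -3))/((-14*198)) = (-3)**2/((-14*198)) = 9/(-2772) = 9*(-1/2772) = -1/308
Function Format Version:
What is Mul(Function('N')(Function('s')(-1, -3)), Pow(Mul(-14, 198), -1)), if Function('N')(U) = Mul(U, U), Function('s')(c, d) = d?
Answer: Rational(-1, 308) ≈ -0.0032468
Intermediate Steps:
Function('N')(U) = Pow(U, 2)
Mul(Function('N')(Function('s')(-1, -3)), Pow(Mul(-14, 198), -1)) = Mul(Pow(-3, 2), Pow(Mul(-14, 198), -1)) = Mul(9, Pow(-2772, -1)) = Mul(9, Rational(-1, 2772)) = Rational(-1, 308)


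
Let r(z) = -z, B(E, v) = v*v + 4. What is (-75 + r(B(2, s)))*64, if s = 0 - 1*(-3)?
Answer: -5632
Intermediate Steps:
s = 3 (s = 0 + 3 = 3)
B(E, v) = 4 + v**2 (B(E, v) = v**2 + 4 = 4 + v**2)
(-75 + r(B(2, s)))*64 = (-75 - (4 + 3**2))*64 = (-75 - (4 + 9))*64 = (-75 - 1*13)*64 = (-75 - 13)*64 = -88*64 = -5632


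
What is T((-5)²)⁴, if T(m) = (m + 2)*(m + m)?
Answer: 3321506250000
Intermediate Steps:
T(m) = 2*m*(2 + m) (T(m) = (2 + m)*(2*m) = 2*m*(2 + m))
T((-5)²)⁴ = (2*(-5)²*(2 + (-5)²))⁴ = (2*25*(2 + 25))⁴ = (2*25*27)⁴ = 1350⁴ = 3321506250000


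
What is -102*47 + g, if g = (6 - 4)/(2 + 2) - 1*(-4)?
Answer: -9579/2 ≈ -4789.5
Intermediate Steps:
g = 9/2 (g = 2/4 + 4 = 2*(1/4) + 4 = 1/2 + 4 = 9/2 ≈ 4.5000)
-102*47 + g = -102*47 + 9/2 = -4794 + 9/2 = -9579/2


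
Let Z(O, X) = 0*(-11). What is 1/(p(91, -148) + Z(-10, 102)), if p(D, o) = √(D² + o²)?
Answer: √30185/30185 ≈ 0.0057558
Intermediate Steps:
Z(O, X) = 0
1/(p(91, -148) + Z(-10, 102)) = 1/(√(91² + (-148)²) + 0) = 1/(√(8281 + 21904) + 0) = 1/(√30185 + 0) = 1/(√30185) = √30185/30185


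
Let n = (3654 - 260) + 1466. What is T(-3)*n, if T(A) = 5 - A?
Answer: 38880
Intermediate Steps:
n = 4860 (n = 3394 + 1466 = 4860)
T(-3)*n = (5 - 1*(-3))*4860 = (5 + 3)*4860 = 8*4860 = 38880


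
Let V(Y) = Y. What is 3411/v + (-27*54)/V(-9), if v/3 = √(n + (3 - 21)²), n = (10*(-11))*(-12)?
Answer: 162 + 379*√411/274 ≈ 190.04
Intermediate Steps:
n = 1320 (n = -110*(-12) = 1320)
v = 6*√411 (v = 3*√(1320 + (3 - 21)²) = 3*√(1320 + (-18)²) = 3*√(1320 + 324) = 3*√1644 = 3*(2*√411) = 6*√411 ≈ 121.64)
3411/v + (-27*54)/V(-9) = 3411/((6*√411)) - 27*54/(-9) = 3411*(√411/2466) - 1458*(-⅑) = 379*√411/274 + 162 = 162 + 379*√411/274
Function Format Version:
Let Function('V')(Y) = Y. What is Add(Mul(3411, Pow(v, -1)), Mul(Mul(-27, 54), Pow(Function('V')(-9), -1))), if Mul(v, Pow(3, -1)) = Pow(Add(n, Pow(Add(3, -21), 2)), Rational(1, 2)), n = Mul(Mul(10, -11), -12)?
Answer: Add(162, Mul(Rational(379, 274), Pow(411, Rational(1, 2)))) ≈ 190.04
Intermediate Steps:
n = 1320 (n = Mul(-110, -12) = 1320)
v = Mul(6, Pow(411, Rational(1, 2))) (v = Mul(3, Pow(Add(1320, Pow(Add(3, -21), 2)), Rational(1, 2))) = Mul(3, Pow(Add(1320, Pow(-18, 2)), Rational(1, 2))) = Mul(3, Pow(Add(1320, 324), Rational(1, 2))) = Mul(3, Pow(1644, Rational(1, 2))) = Mul(3, Mul(2, Pow(411, Rational(1, 2)))) = Mul(6, Pow(411, Rational(1, 2))) ≈ 121.64)
Add(Mul(3411, Pow(v, -1)), Mul(Mul(-27, 54), Pow(Function('V')(-9), -1))) = Add(Mul(3411, Pow(Mul(6, Pow(411, Rational(1, 2))), -1)), Mul(Mul(-27, 54), Pow(-9, -1))) = Add(Mul(3411, Mul(Rational(1, 2466), Pow(411, Rational(1, 2)))), Mul(-1458, Rational(-1, 9))) = Add(Mul(Rational(379, 274), Pow(411, Rational(1, 2))), 162) = Add(162, Mul(Rational(379, 274), Pow(411, Rational(1, 2))))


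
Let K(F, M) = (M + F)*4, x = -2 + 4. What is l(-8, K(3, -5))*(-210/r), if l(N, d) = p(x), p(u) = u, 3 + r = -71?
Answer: 210/37 ≈ 5.6757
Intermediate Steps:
r = -74 (r = -3 - 71 = -74)
x = 2
K(F, M) = 4*F + 4*M (K(F, M) = (F + M)*4 = 4*F + 4*M)
l(N, d) = 2
l(-8, K(3, -5))*(-210/r) = 2*(-210/(-74)) = 2*(-210*(-1/74)) = 2*(105/37) = 210/37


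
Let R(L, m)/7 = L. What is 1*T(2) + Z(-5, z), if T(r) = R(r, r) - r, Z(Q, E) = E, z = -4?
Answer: 8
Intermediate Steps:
R(L, m) = 7*L
T(r) = 6*r (T(r) = 7*r - r = 6*r)
1*T(2) + Z(-5, z) = 1*(6*2) - 4 = 1*12 - 4 = 12 - 4 = 8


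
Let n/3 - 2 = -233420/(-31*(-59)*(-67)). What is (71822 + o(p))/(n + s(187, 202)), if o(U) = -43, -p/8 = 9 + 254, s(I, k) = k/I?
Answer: 1644854617439/293195552 ≈ 5610.1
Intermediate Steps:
p = -2104 (p = -8*(9 + 254) = -8*263 = -2104)
n = 1435518/122543 (n = 6 + 3*(-233420/(-31*(-59)*(-67))) = 6 + 3*(-233420/(1829*(-67))) = 6 + 3*(-233420/(-122543)) = 6 + 3*(-233420*(-1/122543)) = 6 + 3*(233420/122543) = 6 + 700260/122543 = 1435518/122543 ≈ 11.714)
(71822 + o(p))/(n + s(187, 202)) = (71822 - 43)/(1435518/122543 + 202/187) = 71779/(1435518/122543 + 202*(1/187)) = 71779/(1435518/122543 + 202/187) = 71779/(293195552/22915541) = 71779*(22915541/293195552) = 1644854617439/293195552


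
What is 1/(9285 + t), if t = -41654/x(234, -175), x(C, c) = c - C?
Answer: 409/3839219 ≈ 0.00010653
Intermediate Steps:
t = 41654/409 (t = -41654/(-175 - 1*234) = -41654/(-175 - 234) = -41654/(-409) = -41654*(-1/409) = 41654/409 ≈ 101.84)
1/(9285 + t) = 1/(9285 + 41654/409) = 1/(3839219/409) = 409/3839219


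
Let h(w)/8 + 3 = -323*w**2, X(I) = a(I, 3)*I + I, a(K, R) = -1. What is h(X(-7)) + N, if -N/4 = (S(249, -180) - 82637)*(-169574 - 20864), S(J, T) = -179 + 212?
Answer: -62923762232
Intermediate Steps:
S(J, T) = 33
X(I) = 0 (X(I) = -I + I = 0)
h(w) = -24 - 2584*w**2 (h(w) = -24 + 8*(-323*w**2) = -24 - 2584*w**2)
N = -62923762208 (N = -4*(33 - 82637)*(-169574 - 20864) = -(-330416)*(-190438) = -4*15730940552 = -62923762208)
h(X(-7)) + N = (-24 - 2584*0**2) - 62923762208 = (-24 - 2584*0) - 62923762208 = (-24 + 0) - 62923762208 = -24 - 62923762208 = -62923762232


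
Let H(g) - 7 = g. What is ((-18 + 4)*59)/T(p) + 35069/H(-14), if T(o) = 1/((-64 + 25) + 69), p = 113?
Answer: -208529/7 ≈ -29790.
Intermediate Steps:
H(g) = 7 + g
T(o) = 1/30 (T(o) = 1/(-39 + 69) = 1/30)
((-18 + 4)*59)/T(p) + 35069/H(-14) = ((-18 + 4)*59)/(1/30) + 35069/(7 - 14) = -14*59*30 + 35069/(-7) = -826*30 + 35069*(-1/7) = -24780 - 35069/7 = -208529/7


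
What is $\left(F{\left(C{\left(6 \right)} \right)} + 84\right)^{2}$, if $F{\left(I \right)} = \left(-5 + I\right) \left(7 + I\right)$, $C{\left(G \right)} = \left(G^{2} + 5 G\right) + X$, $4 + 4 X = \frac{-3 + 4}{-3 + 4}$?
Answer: $\frac{5040006049}{256} \approx 1.9688 \cdot 10^{7}$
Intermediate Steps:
$X = - \frac{3}{4}$ ($X = -1 + \frac{\left(-3 + 4\right) \frac{1}{-3 + 4}}{4} = -1 + \frac{1 \cdot 1^{-1}}{4} = -1 + \frac{1 \cdot 1}{4} = -1 + \frac{1}{4} \cdot 1 = -1 + \frac{1}{4} = - \frac{3}{4} \approx -0.75$)
$C{\left(G \right)} = - \frac{3}{4} + G^{2} + 5 G$ ($C{\left(G \right)} = \left(G^{2} + 5 G\right) - \frac{3}{4} = - \frac{3}{4} + G^{2} + 5 G$)
$\left(F{\left(C{\left(6 \right)} \right)} + 84\right)^{2} = \left(\left(-35 + \left(- \frac{3}{4} + 6^{2} + 5 \cdot 6\right)^{2} + 2 \left(- \frac{3}{4} + 6^{2} + 5 \cdot 6\right)\right) + 84\right)^{2} = \left(\left(-35 + \left(- \frac{3}{4} + 36 + 30\right)^{2} + 2 \left(- \frac{3}{4} + 36 + 30\right)\right) + 84\right)^{2} = \left(\left(-35 + \left(\frac{261}{4}\right)^{2} + 2 \cdot \frac{261}{4}\right) + 84\right)^{2} = \left(\left(-35 + \frac{68121}{16} + \frac{261}{2}\right) + 84\right)^{2} = \left(\frac{69649}{16} + 84\right)^{2} = \left(\frac{70993}{16}\right)^{2} = \frac{5040006049}{256}$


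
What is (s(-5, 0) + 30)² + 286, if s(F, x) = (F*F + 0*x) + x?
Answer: 3311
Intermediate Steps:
s(F, x) = x + F² (s(F, x) = (F² + 0) + x = F² + x = x + F²)
(s(-5, 0) + 30)² + 286 = ((0 + (-5)²) + 30)² + 286 = ((0 + 25) + 30)² + 286 = (25 + 30)² + 286 = 55² + 286 = 3025 + 286 = 3311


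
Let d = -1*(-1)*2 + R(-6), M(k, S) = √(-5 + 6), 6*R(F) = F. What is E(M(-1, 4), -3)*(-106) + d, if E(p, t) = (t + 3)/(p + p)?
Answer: 1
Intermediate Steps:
R(F) = F/6
M(k, S) = 1 (M(k, S) = √1 = 1)
d = 1 (d = -1*(-1)*2 + (⅙)*(-6) = 1*2 - 1 = 2 - 1 = 1)
E(p, t) = (3 + t)/(2*p) (E(p, t) = (3 + t)/((2*p)) = (3 + t)*(1/(2*p)) = (3 + t)/(2*p))
E(M(-1, 4), -3)*(-106) + d = ((½)*(3 - 3)/1)*(-106) + 1 = ((½)*1*0)*(-106) + 1 = 0*(-106) + 1 = 0 + 1 = 1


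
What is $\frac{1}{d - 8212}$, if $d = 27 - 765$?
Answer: $- \frac{1}{8950} \approx -0.00011173$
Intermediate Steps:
$d = -738$ ($d = 27 - 765 = -738$)
$\frac{1}{d - 8212} = \frac{1}{-738 - 8212} = \frac{1}{-8950} = - \frac{1}{8950}$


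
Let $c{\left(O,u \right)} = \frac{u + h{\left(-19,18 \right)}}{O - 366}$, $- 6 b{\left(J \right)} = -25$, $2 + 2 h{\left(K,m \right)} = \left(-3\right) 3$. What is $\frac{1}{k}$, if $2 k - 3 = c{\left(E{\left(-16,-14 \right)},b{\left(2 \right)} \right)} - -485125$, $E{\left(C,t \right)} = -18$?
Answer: $\frac{576}{139716865} \approx 4.1226 \cdot 10^{-6}$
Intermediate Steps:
$h{\left(K,m \right)} = - \frac{11}{2}$ ($h{\left(K,m \right)} = -1 + \frac{\left(-3\right) 3}{2} = -1 + \frac{1}{2} \left(-9\right) = -1 - \frac{9}{2} = - \frac{11}{2}$)
$b{\left(J \right)} = \frac{25}{6}$ ($b{\left(J \right)} = \left(- \frac{1}{6}\right) \left(-25\right) = \frac{25}{6}$)
$c{\left(O,u \right)} = \frac{- \frac{11}{2} + u}{-366 + O}$ ($c{\left(O,u \right)} = \frac{u - \frac{11}{2}}{O - 366} = \frac{- \frac{11}{2} + u}{-366 + O}$)
$k = \frac{139716865}{576}$ ($k = \frac{3}{2} + \frac{\frac{- \frac{11}{2} + \frac{25}{6}}{-366 - 18} - -485125}{2} = \frac{3}{2} + \frac{\frac{1}{-384} \left(- \frac{4}{3}\right) + 485125}{2} = \frac{3}{2} + \frac{\left(- \frac{1}{384}\right) \left(- \frac{4}{3}\right) + 485125}{2} = \frac{3}{2} + \frac{\frac{1}{288} + 485125}{2} = \frac{3}{2} + \frac{1}{2} \cdot \frac{139716001}{288} = \frac{3}{2} + \frac{139716001}{576} = \frac{139716865}{576} \approx 2.4256 \cdot 10^{5}$)
$\frac{1}{k} = \frac{1}{\frac{139716865}{576}} = \frac{576}{139716865}$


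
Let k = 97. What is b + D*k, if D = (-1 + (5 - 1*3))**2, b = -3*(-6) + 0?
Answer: 115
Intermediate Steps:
b = 18 (b = 18 + 0 = 18)
D = 1 (D = (-1 + (5 - 3))**2 = (-1 + 2)**2 = 1**2 = 1)
b + D*k = 18 + 1*97 = 18 + 97 = 115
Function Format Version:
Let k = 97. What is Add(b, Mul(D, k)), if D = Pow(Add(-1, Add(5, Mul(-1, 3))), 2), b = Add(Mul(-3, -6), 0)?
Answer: 115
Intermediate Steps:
b = 18 (b = Add(18, 0) = 18)
D = 1 (D = Pow(Add(-1, Add(5, -3)), 2) = Pow(Add(-1, 2), 2) = Pow(1, 2) = 1)
Add(b, Mul(D, k)) = Add(18, Mul(1, 97)) = Add(18, 97) = 115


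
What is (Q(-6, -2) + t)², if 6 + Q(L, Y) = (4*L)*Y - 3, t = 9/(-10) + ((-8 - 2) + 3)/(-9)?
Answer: 12243001/8100 ≈ 1511.5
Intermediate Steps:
t = -11/90 (t = 9*(-⅒) + (-10 + 3)*(-⅑) = -9/10 - 7*(-⅑) = -9/10 + 7/9 = -11/90 ≈ -0.12222)
Q(L, Y) = -9 + 4*L*Y (Q(L, Y) = -6 + ((4*L)*Y - 3) = -6 + (4*L*Y - 3) = -6 + (-3 + 4*L*Y) = -9 + 4*L*Y)
(Q(-6, -2) + t)² = ((-9 + 4*(-6)*(-2)) - 11/90)² = ((-9 + 48) - 11/90)² = (39 - 11/90)² = (3499/90)² = 12243001/8100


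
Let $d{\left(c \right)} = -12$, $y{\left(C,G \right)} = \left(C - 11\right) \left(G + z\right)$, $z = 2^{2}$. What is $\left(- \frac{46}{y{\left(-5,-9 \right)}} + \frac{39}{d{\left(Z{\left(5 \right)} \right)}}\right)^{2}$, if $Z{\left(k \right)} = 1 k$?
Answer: $\frac{23409}{1600} \approx 14.631$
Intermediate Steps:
$Z{\left(k \right)} = k$
$z = 4$
$y{\left(C,G \right)} = \left(-11 + C\right) \left(4 + G\right)$ ($y{\left(C,G \right)} = \left(C - 11\right) \left(G + 4\right) = \left(-11 + C\right) \left(4 + G\right)$)
$\left(- \frac{46}{y{\left(-5,-9 \right)}} + \frac{39}{d{\left(Z{\left(5 \right)} \right)}}\right)^{2} = \left(- \frac{46}{-44 - -99 + 4 \left(-5\right) - -45} + \frac{39}{-12}\right)^{2} = \left(- \frac{46}{-44 + 99 - 20 + 45} + 39 \left(- \frac{1}{12}\right)\right)^{2} = \left(- \frac{46}{80} - \frac{13}{4}\right)^{2} = \left(\left(-46\right) \frac{1}{80} - \frac{13}{4}\right)^{2} = \left(- \frac{23}{40} - \frac{13}{4}\right)^{2} = \left(- \frac{153}{40}\right)^{2} = \frac{23409}{1600}$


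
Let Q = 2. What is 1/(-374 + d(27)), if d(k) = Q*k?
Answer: -1/320 ≈ -0.0031250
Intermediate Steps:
d(k) = 2*k
1/(-374 + d(27)) = 1/(-374 + 2*27) = 1/(-374 + 54) = 1/(-320) = -1/320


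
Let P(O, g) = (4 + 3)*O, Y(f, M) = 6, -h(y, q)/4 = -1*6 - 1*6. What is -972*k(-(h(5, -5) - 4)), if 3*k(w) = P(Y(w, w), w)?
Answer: -13608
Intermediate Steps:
h(y, q) = 48 (h(y, q) = -4*(-1*6 - 1*6) = -4*(-6 - 6) = -4*(-12) = 48)
P(O, g) = 7*O
k(w) = 14 (k(w) = (7*6)/3 = (⅓)*42 = 14)
-972*k(-(h(5, -5) - 4)) = -972*14 = -13608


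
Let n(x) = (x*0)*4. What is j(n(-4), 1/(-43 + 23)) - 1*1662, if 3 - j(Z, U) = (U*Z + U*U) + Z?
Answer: -663601/400 ≈ -1659.0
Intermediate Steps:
n(x) = 0 (n(x) = 0*4 = 0)
j(Z, U) = 3 - Z - U² - U*Z (j(Z, U) = 3 - ((U*Z + U*U) + Z) = 3 - ((U*Z + U²) + Z) = 3 - ((U² + U*Z) + Z) = 3 - (Z + U² + U*Z) = 3 + (-Z - U² - U*Z) = 3 - Z - U² - U*Z)
j(n(-4), 1/(-43 + 23)) - 1*1662 = (3 - 1*0 - (1/(-43 + 23))² - 1*0/(-43 + 23)) - 1*1662 = (3 + 0 - (1/(-20))² - 1*0/(-20)) - 1662 = (3 + 0 - (-1/20)² - 1*(-1/20)*0) - 1662 = (3 + 0 - 1*1/400 + 0) - 1662 = (3 + 0 - 1/400 + 0) - 1662 = 1199/400 - 1662 = -663601/400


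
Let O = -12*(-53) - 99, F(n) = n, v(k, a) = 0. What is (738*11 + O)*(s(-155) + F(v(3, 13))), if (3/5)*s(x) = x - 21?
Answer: -2538800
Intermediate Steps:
s(x) = -35 + 5*x/3 (s(x) = 5*(x - 21)/3 = 5*(-21 + x)/3 = -35 + 5*x/3)
O = 537 (O = 636 - 99 = 537)
(738*11 + O)*(s(-155) + F(v(3, 13))) = (738*11 + 537)*((-35 + (5/3)*(-155)) + 0) = (8118 + 537)*((-35 - 775/3) + 0) = 8655*(-880/3 + 0) = 8655*(-880/3) = -2538800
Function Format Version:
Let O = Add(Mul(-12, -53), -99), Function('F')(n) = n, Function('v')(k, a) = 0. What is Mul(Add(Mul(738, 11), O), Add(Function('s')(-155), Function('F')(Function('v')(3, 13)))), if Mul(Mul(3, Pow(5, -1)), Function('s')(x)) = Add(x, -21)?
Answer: -2538800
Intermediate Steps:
Function('s')(x) = Add(-35, Mul(Rational(5, 3), x)) (Function('s')(x) = Mul(Rational(5, 3), Add(x, -21)) = Mul(Rational(5, 3), Add(-21, x)) = Add(-35, Mul(Rational(5, 3), x)))
O = 537 (O = Add(636, -99) = 537)
Mul(Add(Mul(738, 11), O), Add(Function('s')(-155), Function('F')(Function('v')(3, 13)))) = Mul(Add(Mul(738, 11), 537), Add(Add(-35, Mul(Rational(5, 3), -155)), 0)) = Mul(Add(8118, 537), Add(Add(-35, Rational(-775, 3)), 0)) = Mul(8655, Add(Rational(-880, 3), 0)) = Mul(8655, Rational(-880, 3)) = -2538800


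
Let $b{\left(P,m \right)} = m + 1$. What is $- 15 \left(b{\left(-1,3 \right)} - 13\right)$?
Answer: $135$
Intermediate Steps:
$b{\left(P,m \right)} = 1 + m$
$- 15 \left(b{\left(-1,3 \right)} - 13\right) = - 15 \left(\left(1 + 3\right) - 13\right) = - 15 \left(4 - 13\right) = \left(-15\right) \left(-9\right) = 135$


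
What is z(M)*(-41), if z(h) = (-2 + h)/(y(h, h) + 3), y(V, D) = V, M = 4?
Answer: -82/7 ≈ -11.714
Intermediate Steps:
z(h) = (-2 + h)/(3 + h) (z(h) = (-2 + h)/(h + 3) = (-2 + h)/(3 + h))
z(M)*(-41) = ((-2 + 4)/(3 + 4))*(-41) = (2/7)*(-41) = -82/7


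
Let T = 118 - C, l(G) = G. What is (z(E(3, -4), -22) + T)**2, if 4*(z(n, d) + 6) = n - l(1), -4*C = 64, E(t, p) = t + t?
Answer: 267289/16 ≈ 16706.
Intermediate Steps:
E(t, p) = 2*t
C = -16 (C = -1/4*64 = -16)
z(n, d) = -25/4 + n/4 (z(n, d) = -6 + (n - 1*1)/4 = -6 + (n - 1)/4 = -6 + (-1 + n)/4 = -6 + (-1/4 + n/4) = -25/4 + n/4)
T = 134 (T = 118 - 1*(-16) = 118 + 16 = 134)
(z(E(3, -4), -22) + T)**2 = ((-25/4 + (2*3)/4) + 134)**2 = ((-25/4 + (1/4)*6) + 134)**2 = ((-25/4 + 3/2) + 134)**2 = (-19/4 + 134)**2 = (517/4)**2 = 267289/16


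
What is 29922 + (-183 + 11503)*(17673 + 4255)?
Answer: 248254882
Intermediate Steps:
29922 + (-183 + 11503)*(17673 + 4255) = 29922 + 11320*21928 = 29922 + 248224960 = 248254882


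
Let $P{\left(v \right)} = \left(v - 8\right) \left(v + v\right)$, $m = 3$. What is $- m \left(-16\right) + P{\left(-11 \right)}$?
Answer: $466$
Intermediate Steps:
$P{\left(v \right)} = 2 v \left(-8 + v\right)$ ($P{\left(v \right)} = \left(-8 + v\right) 2 v = 2 v \left(-8 + v\right)$)
$- m \left(-16\right) + P{\left(-11 \right)} = \left(-1\right) 3 \left(-16\right) + 2 \left(-11\right) \left(-8 - 11\right) = \left(-3\right) \left(-16\right) + 2 \left(-11\right) \left(-19\right) = 48 + 418 = 466$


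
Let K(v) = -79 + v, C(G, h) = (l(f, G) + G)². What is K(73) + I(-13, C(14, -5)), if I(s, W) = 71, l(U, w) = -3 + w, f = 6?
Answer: 65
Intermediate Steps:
C(G, h) = (-3 + 2*G)² (C(G, h) = ((-3 + G) + G)² = (-3 + 2*G)²)
K(73) + I(-13, C(14, -5)) = (-79 + 73) + 71 = -6 + 71 = 65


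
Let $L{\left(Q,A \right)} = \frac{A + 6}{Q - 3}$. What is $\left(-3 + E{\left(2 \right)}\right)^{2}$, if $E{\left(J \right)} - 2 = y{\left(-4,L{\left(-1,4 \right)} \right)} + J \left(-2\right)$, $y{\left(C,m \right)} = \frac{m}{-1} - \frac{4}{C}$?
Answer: $\frac{9}{4} \approx 2.25$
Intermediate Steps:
$L{\left(Q,A \right)} = \frac{6 + A}{-3 + Q}$
$y{\left(C,m \right)} = - m - \frac{4}{C}$ ($y{\left(C,m \right)} = m \left(-1\right) - \frac{4}{C} = - m - \frac{4}{C}$)
$E{\left(J \right)} = \frac{11}{2} - 2 J$ ($E{\left(J \right)} = 2 - \left(-1 + \frac{6 + 4}{-3 - 1} - J \left(-2\right)\right) = 2 - \left(-1 + 2 J + \frac{1}{-4} \cdot 10\right) = 2 - \left(-1 - \frac{5}{2} + 2 J\right) = 2 - \left(- \frac{7}{2} + 2 J\right) = \frac{11}{2} - 2 J$)
$\left(-3 + E{\left(2 \right)}\right)^{2} = \left(-3 + \left(\frac{11}{2} - 4\right)\right)^{2} = \left(-3 + \frac{3}{2}\right)^{2} = \left(- \frac{3}{2}\right)^{2} = \frac{9}{4}$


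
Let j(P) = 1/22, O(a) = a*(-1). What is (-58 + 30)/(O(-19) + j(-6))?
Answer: -616/419 ≈ -1.4702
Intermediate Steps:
O(a) = -a
j(P) = 1/22
(-58 + 30)/(O(-19) + j(-6)) = (-58 + 30)/(-1*(-19) + 1/22) = -28/(19 + 1/22) = -28/419/22 = -28*22/419 = -616/419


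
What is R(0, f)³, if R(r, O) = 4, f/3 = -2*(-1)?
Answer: 64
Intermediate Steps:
f = 6 (f = 3*(-2*(-1)) = 3*2 = 6)
R(0, f)³ = 4³ = 64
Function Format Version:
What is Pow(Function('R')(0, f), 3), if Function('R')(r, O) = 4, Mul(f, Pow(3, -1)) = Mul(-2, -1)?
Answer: 64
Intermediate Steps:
f = 6 (f = Mul(3, Mul(-2, -1)) = Mul(3, 2) = 6)
Pow(Function('R')(0, f), 3) = Pow(4, 3) = 64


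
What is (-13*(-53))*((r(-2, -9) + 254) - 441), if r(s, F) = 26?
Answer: -110929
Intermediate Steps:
(-13*(-53))*((r(-2, -9) + 254) - 441) = (-13*(-53))*((26 + 254) - 441) = 689*(280 - 441) = 689*(-161) = -110929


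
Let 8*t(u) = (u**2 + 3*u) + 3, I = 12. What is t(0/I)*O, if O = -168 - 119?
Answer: -861/8 ≈ -107.63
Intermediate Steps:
t(u) = 3/8 + u**2/8 + 3*u/8 (t(u) = ((u**2 + 3*u) + 3)/8 = (3 + u**2 + 3*u)/8 = 3/8 + u**2/8 + 3*u/8)
O = -287
t(0/I)*O = (3/8 + (0/12)**2/8 + 3*(0/12)/8)*(-287) = (3/8 + (0*(1/12))**2/8 + 3*(0*(1/12))/8)*(-287) = (3/8 + (1/8)*0**2 + (3/8)*0)*(-287) = (3/8 + (1/8)*0 + 0)*(-287) = (3/8 + 0 + 0)*(-287) = (3/8)*(-287) = -861/8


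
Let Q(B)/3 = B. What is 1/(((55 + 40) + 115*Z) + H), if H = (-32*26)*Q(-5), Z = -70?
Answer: 1/4525 ≈ 0.00022099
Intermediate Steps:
Q(B) = 3*B
H = 12480 (H = (-32*26)*(3*(-5)) = -832*(-15) = 12480)
1/(((55 + 40) + 115*Z) + H) = 1/(((55 + 40) + 115*(-70)) + 12480) = 1/((95 - 8050) + 12480) = 1/(-7955 + 12480) = 1/4525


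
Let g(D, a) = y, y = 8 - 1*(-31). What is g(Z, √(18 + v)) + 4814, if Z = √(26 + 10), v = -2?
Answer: 4853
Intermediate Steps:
Z = 6 (Z = √36 = 6)
y = 39 (y = 8 + 31 = 39)
g(D, a) = 39
g(Z, √(18 + v)) + 4814 = 39 + 4814 = 4853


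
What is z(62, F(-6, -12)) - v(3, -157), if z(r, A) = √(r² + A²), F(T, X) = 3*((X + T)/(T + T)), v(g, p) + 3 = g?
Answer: √15457/2 ≈ 62.163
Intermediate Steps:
v(g, p) = -3 + g
F(T, X) = 3*(T + X)/(2*T) (F(T, X) = 3*((T + X)/((2*T))) = 3*((T + X)*(1/(2*T))) = 3*((T + X)/(2*T)) = 3*(T + X)/(2*T))
z(r, A) = √(A² + r²)
z(62, F(-6, -12)) - v(3, -157) = √(((3/2)*(-6 - 12)/(-6))² + 62²) - (-3 + 3) = √(((3/2)*(-⅙)*(-18))² + 3844) - 1*0 = √((9/2)² + 3844) + 0 = √(81/4 + 3844) + 0 = √(15457/4) + 0 = √15457/2 + 0 = √15457/2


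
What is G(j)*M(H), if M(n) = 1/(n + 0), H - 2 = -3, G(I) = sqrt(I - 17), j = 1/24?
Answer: -I*sqrt(2442)/12 ≈ -4.118*I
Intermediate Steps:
j = 1/24 ≈ 0.041667
G(I) = sqrt(-17 + I)
H = -1 (H = 2 - 3 = -1)
M(n) = 1/n
G(j)*M(H) = sqrt(-17 + 1/24)/(-1) = sqrt(-407/24)*(-1) = (I*sqrt(2442)/12)*(-1) = -I*sqrt(2442)/12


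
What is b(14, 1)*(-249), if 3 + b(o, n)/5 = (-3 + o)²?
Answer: -146910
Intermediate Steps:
b(o, n) = -15 + 5*(-3 + o)²
b(14, 1)*(-249) = (-15 + 5*(-3 + 14)²)*(-249) = (-15 + 5*11²)*(-249) = (-15 + 5*121)*(-249) = (-15 + 605)*(-249) = 590*(-249) = -146910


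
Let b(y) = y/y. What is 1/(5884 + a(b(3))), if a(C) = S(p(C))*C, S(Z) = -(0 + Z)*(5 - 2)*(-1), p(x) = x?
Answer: 1/5887 ≈ 0.00016987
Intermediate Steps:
b(y) = 1
S(Z) = 3*Z (S(Z) = -Z*3*(-1) = -3*Z*(-1) = 3*Z)
a(C) = 3*C**2 (a(C) = (3*C)*C = 3*C**2)
1/(5884 + a(b(3))) = 1/(5884 + 3*1**2) = 1/(5884 + 3*1) = 1/(5884 + 3) = 1/5887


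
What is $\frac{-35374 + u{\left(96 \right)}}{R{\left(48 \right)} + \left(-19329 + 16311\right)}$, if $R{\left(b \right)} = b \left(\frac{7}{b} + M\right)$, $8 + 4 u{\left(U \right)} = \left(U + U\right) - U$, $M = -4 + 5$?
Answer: $\frac{35352}{2963} \approx 11.931$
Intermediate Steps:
$M = 1$
$u{\left(U \right)} = -2 + \frac{U}{4}$ ($u{\left(U \right)} = -2 + \frac{\left(U + U\right) - U}{4} = -2 + \frac{2 U - U}{4} = -2 + \frac{U}{4}$)
$R{\left(b \right)} = b \left(1 + \frac{7}{b}\right)$ ($R{\left(b \right)} = b \left(\frac{7}{b} + 1\right) = b \left(1 + \frac{7}{b}\right)$)
$\frac{-35374 + u{\left(96 \right)}}{R{\left(48 \right)} + \left(-19329 + 16311\right)} = \frac{-35374 + \left(-2 + \frac{1}{4} \cdot 96\right)}{\left(7 + 48\right) + \left(-19329 + 16311\right)} = \frac{-35374 + \left(-2 + 24\right)}{55 - 3018} = \frac{-35374 + 22}{-2963} = \left(-35352\right) \left(- \frac{1}{2963}\right) = \frac{35352}{2963}$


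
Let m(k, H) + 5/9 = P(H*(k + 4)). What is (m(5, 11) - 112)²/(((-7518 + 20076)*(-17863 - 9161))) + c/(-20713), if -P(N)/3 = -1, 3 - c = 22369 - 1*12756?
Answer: 9433815518249/20334809286792 ≈ 0.46392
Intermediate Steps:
c = -9610 (c = 3 - (22369 - 1*12756) = 3 - (22369 - 12756) = 3 - 1*9613 = 3 - 9613 = -9610)
P(N) = 3 (P(N) = -3*(-1) = 3)
m(k, H) = 22/9 (m(k, H) = -5/9 + 3 = 22/9)
(m(5, 11) - 112)²/(((-7518 + 20076)*(-17863 - 9161))) + c/(-20713) = (22/9 - 112)²/(((-7518 + 20076)*(-17863 - 9161))) - 9610/(-20713) = (-986/9)²/((12558*(-27024))) - 9610*(-1/20713) = (972196/81)/(-339367392) + 9610/20713 = (972196/81)*(-1/339367392) + 9610/20713 = -243049/6872189688 + 9610/20713 = 9433815518249/20334809286792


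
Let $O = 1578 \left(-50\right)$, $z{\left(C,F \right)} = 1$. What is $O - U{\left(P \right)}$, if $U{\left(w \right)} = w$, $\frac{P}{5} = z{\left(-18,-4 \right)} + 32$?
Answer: $-79065$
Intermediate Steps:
$P = 165$ ($P = 5 \left(1 + 32\right) = 5 \cdot 33 = 165$)
$O = -78900$
$O - U{\left(P \right)} = -78900 - 165 = -79065$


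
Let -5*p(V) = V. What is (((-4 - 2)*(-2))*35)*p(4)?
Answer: -336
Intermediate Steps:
p(V) = -V/5
(((-4 - 2)*(-2))*35)*p(4) = (((-4 - 2)*(-2))*35)*(-⅕*4) = (-6*(-2)*35)*(-⅘) = (12*35)*(-⅘) = 420*(-⅘) = -336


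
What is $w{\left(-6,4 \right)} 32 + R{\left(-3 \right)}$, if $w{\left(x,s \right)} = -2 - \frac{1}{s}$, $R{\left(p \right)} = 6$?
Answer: $-66$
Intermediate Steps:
$w{\left(-6,4 \right)} 32 + R{\left(-3 \right)} = \left(-2 - \frac{1}{4}\right) 32 + 6 = \left(- \frac{9}{4}\right) 32 + 6 = -72 + 6 = -66$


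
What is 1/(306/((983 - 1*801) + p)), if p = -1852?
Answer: -835/153 ≈ -5.4575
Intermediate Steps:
1/(306/((983 - 1*801) + p)) = 1/(306/((983 - 1*801) - 1852)) = 1/(306/((983 - 801) - 1852)) = 1/(306/(182 - 1852)) = 1/(306/(-1670)) = 1/(306*(-1/1670)) = 1/(-153/835) = -835/153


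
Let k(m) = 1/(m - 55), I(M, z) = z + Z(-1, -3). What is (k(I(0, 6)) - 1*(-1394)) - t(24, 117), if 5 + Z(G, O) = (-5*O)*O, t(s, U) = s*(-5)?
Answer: 149885/99 ≈ 1514.0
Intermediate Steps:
t(s, U) = -5*s
Z(G, O) = -5 - 5*O**2 (Z(G, O) = -5 + (-5*O)*O = -5 - 5*O**2)
I(M, z) = -50 + z (I(M, z) = z + (-5 - 5*(-3)**2) = z + (-5 - 5*9) = z + (-5 - 45) = z - 50 = -50 + z)
k(m) = 1/(-55 + m)
(k(I(0, 6)) - 1*(-1394)) - t(24, 117) = (1/(-55 + (-50 + 6)) - 1*(-1394)) - (-5)*24 = (1/(-55 - 44) + 1394) - 1*(-120) = (1/(-99) + 1394) + 120 = (-1/99 + 1394) + 120 = 138005/99 + 120 = 149885/99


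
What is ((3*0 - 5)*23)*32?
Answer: -3680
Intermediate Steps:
((3*0 - 5)*23)*32 = ((0 - 5)*23)*32 = -5*23*32 = -115*32 = -3680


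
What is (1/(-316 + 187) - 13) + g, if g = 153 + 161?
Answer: 38828/129 ≈ 300.99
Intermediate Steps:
g = 314
(1/(-316 + 187) - 13) + g = (1/(-316 + 187) - 13) + 314 = (1/(-129) - 13) + 314 = (-1/129 - 13) + 314 = -1678/129 + 314 = 38828/129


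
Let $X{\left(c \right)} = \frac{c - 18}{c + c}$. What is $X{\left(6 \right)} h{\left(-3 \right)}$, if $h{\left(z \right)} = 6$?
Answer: $-6$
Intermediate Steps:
$X{\left(c \right)} = \frac{-18 + c}{2 c}$
$X{\left(6 \right)} h{\left(-3 \right)} = \frac{-18 + 6}{2 \cdot 6} \cdot 6 = \frac{1}{2} \cdot \frac{1}{6} \left(-12\right) 6 = \left(-1\right) 6 = -6$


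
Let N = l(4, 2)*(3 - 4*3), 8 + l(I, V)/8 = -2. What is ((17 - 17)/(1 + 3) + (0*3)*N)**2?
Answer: 0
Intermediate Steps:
l(I, V) = -80 (l(I, V) = -64 + 8*(-2) = -64 - 16 = -80)
N = 720 (N = -80*(3 - 4*3) = -80*(3 - 12) = -80*(-9) = 720)
((17 - 17)/(1 + 3) + (0*3)*N)**2 = ((17 - 17)/(1 + 3) + (0*3)*720)**2 = (0/4 + 0*720)**2 = (0*(1/4) + 0)**2 = (0 + 0)**2 = 0**2 = 0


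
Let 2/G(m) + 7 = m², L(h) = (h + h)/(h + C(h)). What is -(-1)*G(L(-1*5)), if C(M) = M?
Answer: -⅓ ≈ -0.33333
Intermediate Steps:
L(h) = 1 (L(h) = (h + h)/(h + h) = (2*h)/((2*h)) = (2*h)*(1/(2*h)) = 1)
G(m) = 2/(-7 + m²)
-(-1)*G(L(-1*5)) = -(-1)*2/(-7 + 1²) = -(-1)*2/(-7 + 1) = -(-1)*2/(-6) = -(-1)*2*(-⅙) = -(-1)*(-1)/3 = -1*⅓ = -⅓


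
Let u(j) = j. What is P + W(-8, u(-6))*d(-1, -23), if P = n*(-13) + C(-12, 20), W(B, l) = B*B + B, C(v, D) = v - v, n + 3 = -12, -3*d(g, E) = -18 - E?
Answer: 305/3 ≈ 101.67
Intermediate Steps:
d(g, E) = 6 + E/3 (d(g, E) = -(-18 - E)/3 = 6 + E/3)
n = -15 (n = -3 - 12 = -15)
C(v, D) = 0
W(B, l) = B + B**2 (W(B, l) = B**2 + B = B + B**2)
P = 195 (P = -15*(-13) + 0 = 195 + 0 = 195)
P + W(-8, u(-6))*d(-1, -23) = 195 + (-8*(1 - 8))*(6 + (1/3)*(-23)) = 195 + (-8*(-7))*(6 - 23/3) = 195 + 56*(-5/3) = 195 - 280/3 = 305/3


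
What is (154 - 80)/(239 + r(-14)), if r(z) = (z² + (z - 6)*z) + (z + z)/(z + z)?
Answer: 37/358 ≈ 0.10335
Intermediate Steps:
r(z) = 1 + z² + z*(-6 + z) (r(z) = (z² + (-6 + z)*z) + (2*z)/((2*z)) = (z² + z*(-6 + z)) + (2*z)*(1/(2*z)) = (z² + z*(-6 + z)) + 1 = 1 + z² + z*(-6 + z))
(154 - 80)/(239 + r(-14)) = (154 - 80)/(239 + (1 - 6*(-14) + 2*(-14)²)) = 74/(239 + (1 + 84 + 2*196)) = 74/(239 + (1 + 84 + 392)) = 74/(239 + 477) = 74/716 = 74*(1/716) = 37/358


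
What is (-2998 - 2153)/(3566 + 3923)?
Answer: -5151/7489 ≈ -0.68781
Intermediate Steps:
(-2998 - 2153)/(3566 + 3923) = -5151/7489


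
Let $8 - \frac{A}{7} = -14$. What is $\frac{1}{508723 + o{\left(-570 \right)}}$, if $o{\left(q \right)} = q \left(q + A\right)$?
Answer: $\frac{1}{745843} \approx 1.3408 \cdot 10^{-6}$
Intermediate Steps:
$A = 154$ ($A = 56 - -98 = 56 + 98 = 154$)
$o{\left(q \right)} = q \left(154 + q\right)$ ($o{\left(q \right)} = q \left(q + 154\right) = q \left(154 + q\right)$)
$\frac{1}{508723 + o{\left(-570 \right)}} = \frac{1}{508723 - 570 \left(154 - 570\right)} = \frac{1}{508723 - -237120} = \frac{1}{508723 + 237120} = \frac{1}{745843}$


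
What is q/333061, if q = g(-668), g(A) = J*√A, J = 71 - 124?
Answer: -106*I*√167/333061 ≈ -0.0041128*I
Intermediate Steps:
J = -53
g(A) = -53*√A
q = -106*I*√167 ≈ -1369.8*I
q/333061 = -106*I*√167/333061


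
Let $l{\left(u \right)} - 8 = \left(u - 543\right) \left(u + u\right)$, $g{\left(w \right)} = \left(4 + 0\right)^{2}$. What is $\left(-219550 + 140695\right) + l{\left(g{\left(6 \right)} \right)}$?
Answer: $-95711$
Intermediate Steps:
$g{\left(w \right)} = 16$ ($g{\left(w \right)} = 4^{2} = 16$)
$l{\left(u \right)} = 8 + 2 u \left(-543 + u\right)$ ($l{\left(u \right)} = 8 + \left(u - 543\right) \left(u + u\right) = 8 + \left(-543 + u\right) 2 u = 8 + 2 u \left(-543 + u\right)$)
$\left(-219550 + 140695\right) + l{\left(g{\left(6 \right)} \right)} = \left(-219550 + 140695\right) + \left(8 - 17376 + 2 \cdot 16^{2}\right) = -78855 + \left(8 - 17376 + 2 \cdot 256\right) = -78855 + \left(8 - 17376 + 512\right) = -78855 - 16856 = -95711$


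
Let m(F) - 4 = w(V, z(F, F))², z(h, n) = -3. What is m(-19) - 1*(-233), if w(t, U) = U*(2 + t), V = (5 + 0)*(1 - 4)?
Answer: 1758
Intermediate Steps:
V = -15 (V = 5*(-3) = -15)
m(F) = 1525 (m(F) = 4 + (-3*(2 - 15))² = 4 + (-3*(-13))² = 4 + 39² = 4 + 1521 = 1525)
m(-19) - 1*(-233) = 1525 - 1*(-233) = 1525 + 233 = 1758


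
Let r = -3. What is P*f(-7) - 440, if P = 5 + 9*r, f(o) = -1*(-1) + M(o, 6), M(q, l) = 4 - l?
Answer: -418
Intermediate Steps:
f(o) = -1 (f(o) = -1*(-1) + (4 - 1*6) = 1 + (4 - 6) = 1 - 2 = -1)
P = -22 (P = 5 + 9*(-3) = 5 - 27 = -22)
P*f(-7) - 440 = -22*(-1) - 440 = 22 - 440 = -418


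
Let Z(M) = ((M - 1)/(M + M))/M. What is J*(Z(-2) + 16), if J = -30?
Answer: -1875/4 ≈ -468.75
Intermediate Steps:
Z(M) = (-1 + M)/(2*M²) (Z(M) = ((-1 + M)/((2*M)))/M = ((-1 + M)*(1/(2*M)))/M = ((-1 + M)/(2*M))/M = (-1 + M)/(2*M²))
J*(Z(-2) + 16) = -30*((½)*(-1 - 2)/(-2)² + 16) = -30*((½)*(¼)*(-3) + 16) = -30*(-3/8 + 16) = -30*125/8 = -1875/4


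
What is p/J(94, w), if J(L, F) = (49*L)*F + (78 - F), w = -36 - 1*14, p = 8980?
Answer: -2245/57543 ≈ -0.039014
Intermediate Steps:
w = -50 (w = -36 - 14 = -50)
J(L, F) = 78 - F + 49*F*L (J(L, F) = 49*F*L + (78 - F) = 78 - F + 49*F*L)
p/J(94, w) = 8980/(78 - 1*(-50) + 49*(-50)*94) = 8980/(78 + 50 - 230300) = 8980/(-230172) = 8980*(-1/230172) = -2245/57543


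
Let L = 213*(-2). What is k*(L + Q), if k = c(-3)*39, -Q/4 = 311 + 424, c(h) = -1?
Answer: 131274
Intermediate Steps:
L = -426
Q = -2940 (Q = -4*(311 + 424) = -4*735 = -2940)
k = -39 (k = -1*39 = -39)
k*(L + Q) = -39*(-426 - 2940) = -39*(-3366) = 131274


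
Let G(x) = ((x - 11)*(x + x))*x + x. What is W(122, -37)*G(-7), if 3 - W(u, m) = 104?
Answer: 178871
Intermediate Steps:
W(u, m) = -101 (W(u, m) = 3 - 1*104 = 3 - 104 = -101)
G(x) = x + 2*x²*(-11 + x) (G(x) = ((-11 + x)*(2*x))*x + x = (2*x*(-11 + x))*x + x = 2*x²*(-11 + x) + x = x + 2*x²*(-11 + x))
W(122, -37)*G(-7) = -(-707)*(1 - 22*(-7) + 2*(-7)²) = -(-707)*(1 + 154 + 2*49) = -(-707)*(1 + 154 + 98) = -(-707)*253 = -101*(-1771) = 178871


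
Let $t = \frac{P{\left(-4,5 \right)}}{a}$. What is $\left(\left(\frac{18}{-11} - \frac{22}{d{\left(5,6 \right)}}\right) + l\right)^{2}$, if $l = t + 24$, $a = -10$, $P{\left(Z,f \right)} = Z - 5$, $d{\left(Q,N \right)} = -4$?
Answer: $\frac{2502724}{3025} \approx 827.35$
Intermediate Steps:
$P{\left(Z,f \right)} = -5 + Z$ ($P{\left(Z,f \right)} = Z - 5 = -5 + Z$)
$t = \frac{9}{10}$ ($t = \frac{-5 - 4}{-10} = \left(-9\right) \left(- \frac{1}{10}\right) = \frac{9}{10} \approx 0.9$)
$l = \frac{249}{10}$ ($l = \frac{9}{10} + 24 = \frac{249}{10} \approx 24.9$)
$\left(\left(\frac{18}{-11} - \frac{22}{d{\left(5,6 \right)}}\right) + l\right)^{2} = \left(\left(\frac{18}{-11} - \frac{22}{-4}\right) + \frac{249}{10}\right)^{2} = \left(\left(18 \left(- \frac{1}{11}\right) - - \frac{11}{2}\right) + \frac{249}{10}\right)^{2} = \left(\left(- \frac{18}{11} + \frac{11}{2}\right) + \frac{249}{10}\right)^{2} = \left(\frac{85}{22} + \frac{249}{10}\right)^{2} = \left(\frac{1582}{55}\right)^{2} = \frac{2502724}{3025}$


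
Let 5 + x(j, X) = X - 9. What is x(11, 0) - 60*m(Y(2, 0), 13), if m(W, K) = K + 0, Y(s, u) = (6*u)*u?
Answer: -794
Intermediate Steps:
x(j, X) = -14 + X (x(j, X) = -5 + (X - 9) = -5 + (-9 + X) = -14 + X)
Y(s, u) = 6*u²
m(W, K) = K
x(11, 0) - 60*m(Y(2, 0), 13) = (-14 + 0) - 60*13 = -14 - 780 = -794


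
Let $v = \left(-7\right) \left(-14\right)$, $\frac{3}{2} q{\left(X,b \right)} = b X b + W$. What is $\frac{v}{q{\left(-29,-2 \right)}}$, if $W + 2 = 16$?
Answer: $- \frac{49}{34} \approx -1.4412$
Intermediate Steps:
$W = 14$ ($W = -2 + 16 = 14$)
$q{\left(X,b \right)} = \frac{28}{3} + \frac{2 X b^{2}}{3}$ ($q{\left(X,b \right)} = \frac{2 \left(b X b + 14\right)}{3} = \frac{2 \left(X b b + 14\right)}{3} = \frac{2 \left(X b^{2} + 14\right)}{3} = \frac{2 \left(14 + X b^{2}\right)}{3} = \frac{28}{3} + \frac{2 X b^{2}}{3}$)
$v = 98$
$\frac{v}{q{\left(-29,-2 \right)}} = \frac{98}{\frac{28}{3} + \frac{2}{3} \left(-29\right) \left(-2\right)^{2}} = \frac{98}{\frac{28}{3} + \frac{2}{3} \left(-29\right) 4} = \frac{98}{\frac{28}{3} - \frac{232}{3}} = \frac{98}{-68} = 98 \left(- \frac{1}{68}\right) = - \frac{49}{34}$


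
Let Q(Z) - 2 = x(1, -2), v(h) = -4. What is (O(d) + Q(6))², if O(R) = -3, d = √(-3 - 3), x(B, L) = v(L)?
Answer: 25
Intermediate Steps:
x(B, L) = -4
Q(Z) = -2 (Q(Z) = 2 - 4 = -2)
d = I*√6 (d = √(-6) = I*√6 ≈ 2.4495*I)
(O(d) + Q(6))² = (-3 - 2)² = (-5)² = 25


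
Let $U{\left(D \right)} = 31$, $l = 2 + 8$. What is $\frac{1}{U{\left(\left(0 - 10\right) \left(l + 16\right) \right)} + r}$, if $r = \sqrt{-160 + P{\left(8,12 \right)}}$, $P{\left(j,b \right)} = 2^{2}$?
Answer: $\frac{31}{1117} - \frac{2 i \sqrt{39}}{1117} \approx 0.027753 - 0.011182 i$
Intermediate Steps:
$P{\left(j,b \right)} = 4$
$l = 10$
$r = 2 i \sqrt{39}$ ($r = \sqrt{-160 + 4} = \sqrt{-156} = 2 i \sqrt{39} \approx 12.49 i$)
$\frac{1}{U{\left(\left(0 - 10\right) \left(l + 16\right) \right)} + r} = \frac{1}{31 + 2 i \sqrt{39}}$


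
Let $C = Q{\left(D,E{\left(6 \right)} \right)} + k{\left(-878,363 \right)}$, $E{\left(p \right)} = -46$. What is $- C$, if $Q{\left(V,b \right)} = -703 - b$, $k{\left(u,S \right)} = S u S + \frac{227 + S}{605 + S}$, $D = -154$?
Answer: $\frac{55995817781}{484} \approx 1.1569 \cdot 10^{8}$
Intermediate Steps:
$k{\left(u,S \right)} = u S^{2} + \frac{227 + S}{605 + S}$
$C = - \frac{55995817781}{484}$ ($C = \left(-703 - -46\right) + \frac{227 + 363 - 878 \cdot 363^{3} + 605 \left(-878\right) 363^{2}}{605 + 363} = \left(-703 + 46\right) + \frac{227 + 363 - 41996625066 + 605 \left(-878\right) 131769}{968} = -657 + \frac{227 + 363 - 41996625066 - 69994375110}{968} = -657 + \frac{1}{968} \left(-111990999586\right) = -657 - \frac{55995499793}{484} = - \frac{55995817781}{484} \approx -1.1569 \cdot 10^{8}$)
$- C = \left(-1\right) \left(- \frac{55995817781}{484}\right) = \frac{55995817781}{484}$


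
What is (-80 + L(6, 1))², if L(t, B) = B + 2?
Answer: 5929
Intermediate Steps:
L(t, B) = 2 + B
(-80 + L(6, 1))² = (-80 + (2 + 1))² = (-80 + 3)² = (-77)² = 5929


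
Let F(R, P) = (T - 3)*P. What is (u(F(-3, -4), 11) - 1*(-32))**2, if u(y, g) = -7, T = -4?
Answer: 625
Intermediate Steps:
F(R, P) = -7*P (F(R, P) = (-4 - 3)*P = -7*P)
(u(F(-3, -4), 11) - 1*(-32))**2 = (-7 - 1*(-32))**2 = (-7 + 32)**2 = 25**2 = 625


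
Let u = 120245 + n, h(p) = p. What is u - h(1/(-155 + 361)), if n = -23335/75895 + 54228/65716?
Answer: 6177181896473339/51371412946 ≈ 1.2025e+5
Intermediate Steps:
n = 129107560/249375791 (n = -23335*1/75895 + 54228*(1/65716) = -4667/15179 + 13557/16429 = 129107560/249375791 ≈ 0.51772)
u = 29986321096355/249375791 (u = 120245 + 129107560/249375791 = 29986321096355/249375791 ≈ 1.2025e+5)
u - h(1/(-155 + 361)) = 29986321096355/249375791 - 1/(-155 + 361) = 29986321096355/249375791 - 1/206 = 6177181896473339/51371412946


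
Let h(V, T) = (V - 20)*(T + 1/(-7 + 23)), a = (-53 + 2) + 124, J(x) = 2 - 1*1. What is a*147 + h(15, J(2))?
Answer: 171611/16 ≈ 10726.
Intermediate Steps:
J(x) = 1 (J(x) = 2 - 1 = 1)
a = 73 (a = -51 + 124 = 73)
h(V, T) = (-20 + V)*(1/16 + T) (h(V, T) = (-20 + V)*(T + 1/16) = (-20 + V)*(1/16 + T))
a*147 + h(15, J(2)) = 73*147 + (-5/4 - 20*1 + (1/16)*15 + 1*15) = 10731 + (-5/4 - 20 + 15/16 + 15) = 10731 - 85/16 = 171611/16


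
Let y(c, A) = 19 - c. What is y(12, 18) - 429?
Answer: -422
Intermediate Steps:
y(12, 18) - 429 = (19 - 1*12) - 429 = (19 - 12) - 429 = 7 - 429 = -422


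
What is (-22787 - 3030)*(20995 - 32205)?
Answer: 289408570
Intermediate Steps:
(-22787 - 3030)*(20995 - 32205) = -25817*(-11210) = 289408570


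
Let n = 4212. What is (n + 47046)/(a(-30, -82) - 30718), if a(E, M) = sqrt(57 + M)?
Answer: -1574543244/943595549 - 256290*I/943595549 ≈ -1.6687 - 0.00027161*I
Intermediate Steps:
(n + 47046)/(a(-30, -82) - 30718) = (4212 + 47046)/(sqrt(57 - 82) - 30718) = 51258/(sqrt(-25) - 30718) = 51258/(5*I - 30718) = 51258/(-30718 + 5*I) = 51258*((-30718 - 5*I)/943595549) = 51258*(-30718 - 5*I)/943595549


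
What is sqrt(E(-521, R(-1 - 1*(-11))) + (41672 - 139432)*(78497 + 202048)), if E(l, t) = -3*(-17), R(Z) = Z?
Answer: 7*I*sqrt(559715901) ≈ 1.6561e+5*I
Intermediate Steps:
E(l, t) = 51
sqrt(E(-521, R(-1 - 1*(-11))) + (41672 - 139432)*(78497 + 202048)) = sqrt(51 + (41672 - 139432)*(78497 + 202048)) = sqrt(51 - 97760*280545) = sqrt(51 - 27426079200) = sqrt(-27426079149) = 7*I*sqrt(559715901)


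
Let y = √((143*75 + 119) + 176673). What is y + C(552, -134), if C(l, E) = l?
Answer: 552 + √187517 ≈ 985.03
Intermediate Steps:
y = √187517 (y = √((10725 + 119) + 176673) = √(10844 + 176673) = √187517 ≈ 433.03)
y + C(552, -134) = √187517 + 552 = 552 + √187517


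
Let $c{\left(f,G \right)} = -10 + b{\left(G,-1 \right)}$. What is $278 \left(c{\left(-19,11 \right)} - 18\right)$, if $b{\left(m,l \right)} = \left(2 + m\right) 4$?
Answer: $6672$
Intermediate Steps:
$b{\left(m,l \right)} = 8 + 4 m$
$c{\left(f,G \right)} = -2 + 4 G$ ($c{\left(f,G \right)} = -10 + \left(8 + 4 G\right) = -2 + 4 G$)
$278 \left(c{\left(-19,11 \right)} - 18\right) = 278 \left(\left(-2 + 4 \cdot 11\right) - 18\right) = 278 \left(\left(-2 + 44\right) - 18\right) = 278 \left(42 - 18\right) = 278 \cdot 24 = 6672$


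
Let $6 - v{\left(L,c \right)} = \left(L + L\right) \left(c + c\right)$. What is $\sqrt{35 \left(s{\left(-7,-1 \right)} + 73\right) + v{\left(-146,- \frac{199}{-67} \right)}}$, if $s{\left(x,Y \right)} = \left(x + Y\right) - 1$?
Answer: $\frac{\sqrt{17868766}}{67} \approx 63.092$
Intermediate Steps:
$s{\left(x,Y \right)} = -1 + Y + x$ ($s{\left(x,Y \right)} = \left(Y + x\right) - 1 = -1 + Y + x$)
$v{\left(L,c \right)} = 6 - 4 L c$ ($v{\left(L,c \right)} = 6 - \left(L + L\right) \left(c + c\right) = 6 - 2 L 2 c = 6 - 4 L c$)
$\sqrt{35 \left(s{\left(-7,-1 \right)} + 73\right) + v{\left(-146,- \frac{199}{-67} \right)}} = \sqrt{35 \left(\left(-1 - 1 - 7\right) + 73\right) - \left(-6 - 584 \left(- \frac{199}{-67}\right)\right)} = \sqrt{35 \left(-9 + 73\right) - \left(-6 - 584 \left(\left(-199\right) \left(- \frac{1}{67}\right)\right)\right)} = \sqrt{35 \cdot 64 - \left(-6 - \frac{116216}{67}\right)} = \sqrt{2240 + \left(6 + \frac{116216}{67}\right)} = \sqrt{2240 + \frac{116618}{67}} = \sqrt{\frac{266698}{67}} = \frac{\sqrt{17868766}}{67}$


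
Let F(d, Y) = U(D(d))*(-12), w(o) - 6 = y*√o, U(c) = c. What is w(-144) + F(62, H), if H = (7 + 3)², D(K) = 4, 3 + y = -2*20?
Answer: -42 - 516*I ≈ -42.0 - 516.0*I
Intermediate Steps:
y = -43 (y = -3 - 2*20 = -3 - 40 = -43)
w(o) = 6 - 43*√o
H = 100 (H = 10² = 100)
F(d, Y) = -48 (F(d, Y) = 4*(-12) = -48)
w(-144) + F(62, H) = (6 - 516*I) - 48 = -42 - 516*I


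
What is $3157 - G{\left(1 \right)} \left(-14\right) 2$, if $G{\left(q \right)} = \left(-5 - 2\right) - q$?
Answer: $2933$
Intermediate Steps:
$G{\left(q \right)} = -7 - q$
$3157 - G{\left(1 \right)} \left(-14\right) 2 = 3157 - \left(-7 - 1\right) \left(-14\right) 2 = 3157 - \left(-8\right) \left(-14\right) 2 = 3157 - 112 \cdot 2 = 3157 - 224 = 2933$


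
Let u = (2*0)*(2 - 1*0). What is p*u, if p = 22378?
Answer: 0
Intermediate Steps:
u = 0 (u = 0*(2 + 0) = 0*2 = 0)
p*u = 22378*0 = 0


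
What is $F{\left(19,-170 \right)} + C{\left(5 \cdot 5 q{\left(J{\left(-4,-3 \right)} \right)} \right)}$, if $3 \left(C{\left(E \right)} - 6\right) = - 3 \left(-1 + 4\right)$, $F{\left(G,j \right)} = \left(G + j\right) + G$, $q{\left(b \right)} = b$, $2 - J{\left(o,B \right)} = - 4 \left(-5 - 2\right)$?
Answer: $-129$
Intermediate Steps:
$J{\left(o,B \right)} = -26$ ($J{\left(o,B \right)} = 2 - - 4 \left(-5 - 2\right) = 2 - \left(-4\right) \left(-7\right) = 2 - 28 = -26$)
$F{\left(G,j \right)} = j + 2 G$
$C{\left(E \right)} = 3$ ($C{\left(E \right)} = 6 + \frac{\left(-3\right) \left(-1 + 4\right)}{3} = 6 + \frac{\left(-3\right) 3}{3} = 6 + \frac{1}{3} \left(-9\right) = 6 - 3 = 3$)
$F{\left(19,-170 \right)} + C{\left(5 \cdot 5 q{\left(J{\left(-4,-3 \right)} \right)} \right)} = \left(-170 + 2 \cdot 19\right) + 3 = \left(-170 + 38\right) + 3 = -132 + 3 = -129$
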